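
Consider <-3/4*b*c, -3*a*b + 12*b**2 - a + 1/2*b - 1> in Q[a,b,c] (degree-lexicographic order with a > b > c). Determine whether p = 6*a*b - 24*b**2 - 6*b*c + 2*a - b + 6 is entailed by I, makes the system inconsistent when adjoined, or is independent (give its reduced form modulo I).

First compute the reduced Gröbner basis of I by Buchberger's algorithm.
f_1 = -3/4*b*c, LT = b*c.
f_2 = -3*a*b + 12*b**2 - a + 1/2*b - 1, LT = a*b.

S(f_1,f_2): lcm = a*b*c. S = 4*b**2*c - 1/3*a*c + 1/6*b*c - 1/3*c.
  leading term b**2*c: subtract (-16/3*b)·f_1 from 4*b**2*c - 1/3*a*c + 1/6*b*c - 1/3*c → -1/3*a*c + 1/6*b*c - 1/3*c
  leading term a*c: no divisor's leading term divides it; move -1/3*a*c to the remainder.
  leading term b*c: subtract (-2/9)·f_1 from 1/6*b*c - 1/3*c → -1/3*c
  leading term c: no divisor's leading term divides it; move -1/3*c to the remainder.
  remainder -1/3*a*c - 1/3*c ≠ 0; add h_3 = -1/3*a*c - 1/3*c to the basis.

S(f_1,h_3): lcm = a*b*c. S = -b*c.
  leading term b*c: subtract (4/3)·f_1 from -b*c → 0
  remainder 0.

S(f_2,h_3): lcm = a*b*c. S = -4*b**2*c + 1/3*a*c - 7/6*b*c + 1/3*c.
  leading term b**2*c: subtract (16/3*b)·f_1 from -4*b**2*c + 1/3*a*c - 7/6*b*c + 1/3*c → 1/3*a*c - 7/6*b*c + 1/3*c
  leading term a*c: subtract (-1)·h_3 from 1/3*a*c - 7/6*b*c + 1/3*c → -7/6*b*c
  leading term b*c: subtract (14/9)·f_1 from -7/6*b*c → 0
  remainder 0.

Every S-polynomial of the final basis reduces to 0, so we have a Gröbner basis.
Inter-reduce: drop elements whose leading term is divisible by another's, tail-reduce, and make monic.
Reduced Gröbner basis: {a*b - 4*b**2 + 1/3*a - 1/6*b + 1/3, a*c + c, b*c}.
Label its elements g_1 = a*b - 4*b**2 + 1/3*a - 1/6*b + 1/3, g_2 = a*c + c, g_3 = b*c.

Reduce p = 6*a*b - 24*b**2 - 6*b*c + 2*a - b + 6 modulo G:
  leading term a*b: subtract (6)·g_1 from 6*a*b - 24*b**2 - 6*b*c + 2*a - b + 6 → -6*b*c + 4
  leading term b*c: subtract (-6)·g_3 from -6*b*c + 4 → 4
  leading term 1: no divisor's leading term divides it; move 4 to the remainder.
  normal form = 4.
The normal form is nonzero, so p ∉ I. Since p minus its normal form lies in I, I + (p) = I + (r) where r = 4; decide whether this ideal is the whole ring.
Here r = 4 is a nonzero constant, hence a unit: 1 ∈ I + (p), the Gröbner basis of I + (p) is {1}, and the enlarged system has no common solution — adjoining p is inconsistent.

Ideal membership is decidable via reduction modulo a Gröbner basis.

Adjoining 6*a*b - 24*b**2 - 6*b*c + 2*a - b + 6 makes the ideal the whole ring: the system is inconsistent.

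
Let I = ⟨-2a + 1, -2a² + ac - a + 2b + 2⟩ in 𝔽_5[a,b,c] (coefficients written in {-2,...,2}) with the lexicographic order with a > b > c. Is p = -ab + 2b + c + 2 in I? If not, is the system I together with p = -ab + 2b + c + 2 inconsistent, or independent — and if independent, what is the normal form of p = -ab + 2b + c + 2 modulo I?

First compute the reduced Gröbner basis of I by Buchberger's algorithm.
f_1 = -2a + 1, LT = a.
f_2 = -2a² + ac - a + 2b + 2, LT = a².

S(f_1,f_2): lcm = a². S = -2ac - a + b + 1.
  reduce S modulo (f_1, f_2):
  remainder b - c - 2 ≠ 0; add h_3 = b - c - 2 to the basis.

The other S-polynomials (S(f_1,h_3), S(f_2,h_3)) all reduce to 0 modulo the current basis, so we have a Gröbner basis.
Inter-reduce: drop elements whose leading term is divisible by another's, tail-reduce, and make monic.
Reduced Gröbner basis: {a + 2, b - c - 2}.
Label its elements g_1 = a + 2, g_2 = b - c - 2.

Reduce p = -ab + 2b + c + 2 modulo G:
  leading term ab: subtract (-b)·g_1 from -ab + 2b + c + 2 → -b + c + 2
  leading term b: subtract (-1)·g_2 from -b + c + 2 → 0
  normal form = 0.
Since the normal form is 0, p ∈ I.

-ab + 2b + c + 2 lies in I (it reduces to 0).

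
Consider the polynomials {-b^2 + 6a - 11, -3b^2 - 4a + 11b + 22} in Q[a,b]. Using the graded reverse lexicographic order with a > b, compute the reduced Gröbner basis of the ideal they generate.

G = {b^2 - 3b - 4, a - 1/2b - 5/2}

f_1 = -b^2 + 6a - 11, LT = b^2.
f_2 = -3b^2 - 4a + 11b + 22, LT = b^2.

S(f_1,f_2): lcm = b^2. S = -22/3a + 11/3b + 55/3.
  reduce S modulo (f_1, f_2):
  remainder -22/3a + 11/3b + 55/3 ≠ 0; add g_3 = -22/3a + 11/3b + 55/3 to the basis.

The other S-polynomials (S(f_1,g_3), S(f_2,g_3)) all reduce to 0 modulo the current basis, so we have a Gröbner basis.
Inter-reduce: drop elements whose leading term is divisible by another's, tail-reduce, and make monic.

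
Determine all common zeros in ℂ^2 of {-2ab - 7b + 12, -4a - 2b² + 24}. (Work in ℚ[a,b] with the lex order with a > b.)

Compute a lex Gröbner basis by Buchberger's algorithm.
f_1 = -2ab - 7b + 12, LT = ab.
f_2 = -4a - 2b² + 24, LT = a.

S(f_1,f_2): lcm = ab. S = -½b³ + 19/2b - 6.
  reduce S modulo (f_1, f_2):
  remainder -½b³ + 19/2b - 6 ≠ 0; add h_3 = -½b³ + 19/2b - 6 to the basis.

The other S-polynomials (S(f_1,h_3), S(f_2,h_3)) all reduce to 0 modulo the current basis, so we have a Gröbner basis.
Inter-reduce: drop elements whose leading term is divisible by another's, tail-reduce, and make monic.
Reduced Gröbner basis: {a + ½b² - 6, b³ - 19b + 12}.

Since the basis is lex-ordered, b³ - 19b + 12 is univariate in b. Its roots are {4, -2 + sqrt(7), -sqrt(7) - 2}. Back-substituting each root into the other basis elements fixes the other coordinates.
  b = 4: the earlier basis element becomes a + 2 = 0, giving a = -2 — point (-2, 4).
  b = -2 + sqrt(7): the earlier basis element becomes a - 2*sqrt(7) - 1/2 = 0, giving a = 1/2 + 2*sqrt(7) — point (1/2 + 2*sqrt(7), -2 + sqrt(7)).
  b = -sqrt(7) - 2: the earlier basis element becomes a - 1/2 + 2*sqrt(7) = 0, giving a = 1/2 - 2*sqrt(7) — point (1/2 - 2*sqrt(7), -sqrt(7) - 2).

{(-2, 4), (1/2 + 2*sqrt(7), -2 + sqrt(7)), (1/2 - 2*sqrt(7), -sqrt(7) - 2)}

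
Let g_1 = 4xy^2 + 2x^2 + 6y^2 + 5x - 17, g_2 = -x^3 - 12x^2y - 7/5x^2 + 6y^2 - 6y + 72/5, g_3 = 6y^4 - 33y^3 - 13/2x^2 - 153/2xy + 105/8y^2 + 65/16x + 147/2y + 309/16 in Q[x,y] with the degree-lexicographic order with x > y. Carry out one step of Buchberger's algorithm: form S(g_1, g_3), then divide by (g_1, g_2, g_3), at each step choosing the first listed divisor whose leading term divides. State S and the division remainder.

lcm(LM(g_1), LM(g_3)) = xy^4.
S = (lcm/LT(g_1))·g_1 − (lcm/LT(g_3))·g_3 = 1/2x^2y^2 + 11/2xy^3 + 3/2y^4 + 13/12x^3 + 51/4x^2y - 15/16xy^2 - 65/96x^2 - 49/4xy - 17/4y^2 - 103/32x.
Reduce S modulo (g_1, g_2, g_3) in that order:
  leading term x^2y^2: subtract (1/8x)·g_1 from 1/2x^2y^2 + 11/2xy^3 + 3/2y^4 + 13/12x^3 + 51/4x^2y - 15/16xy^2 - 65/96x^2 - 49/4xy - 17/4y^2 - 103/32x → 11/2xy^3 + 3/2y^4 + 5/6x^3 + 51/4x^2y - 27/16xy^2 - 125/96x^2 - 49/4xy - 17/4y^2 - 35/32x
  leading term xy^3: subtract (11/8y)·g_1 from 11/2xy^3 + 3/2y^4 + 5/6x^3 + 51/4x^2y - 27/16xy^2 - 125/96x^2 - 49/4xy - 17/4y^2 - 35/32x → 3/2y^4 + 5/6x^3 + 10x^2y - 27/16xy^2 - 33/4y^3 - 125/96x^2 - 153/8xy - 17/4y^2 - 35/32x + 187/8y
  leading term y^4: subtract (1/4)·g_3 from 3/2y^4 + 5/6x^3 + 10x^2y - 27/16xy^2 - 33/4y^3 - 125/96x^2 - 153/8xy - 17/4y^2 - 35/32x + 187/8y → 5/6x^3 + 10x^2y - 27/16xy^2 + 31/96x^2 - 241/32y^2 - 135/64x + 5y - 309/64
  leading term x^3: subtract (-5/6)·g_2 from 5/6x^3 + 10x^2y - 27/16xy^2 + 31/96x^2 - 241/32y^2 - 135/64x + 5y - 309/64 → -27/16xy^2 - 27/32x^2 - 81/32y^2 - 135/64x + 459/64
  leading term xy^2: subtract (-27/64)·g_1 from -27/16xy^2 - 27/32x^2 - 81/32y^2 - 135/64x + 459/64 → 0
The remainder is 0, so this S-polynomial contributes no new basis element.

S(g_1, g_3) = 1/2x^2y^2 + 11/2xy^3 + 3/2y^4 + 13/12x^3 + 51/4x^2y - 15/16xy^2 - 65/96x^2 - 49/4xy - 17/4y^2 - 103/32x; remainder on division = 0.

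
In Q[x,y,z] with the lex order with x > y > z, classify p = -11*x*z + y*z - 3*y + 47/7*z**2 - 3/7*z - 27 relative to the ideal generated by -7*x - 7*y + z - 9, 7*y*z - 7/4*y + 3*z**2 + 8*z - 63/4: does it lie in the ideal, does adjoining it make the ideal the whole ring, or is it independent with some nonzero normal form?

-11*x*z + y*z - 3*y + 47/7*z**2 - 3/7*z - 27 lies in I (it reduces to 0).

First compute the reduced Gröbner basis of I by Buchberger's algorithm.
f_1 = -7*x - 7*y + z - 9, LT = x.
f_2 = 7*y*z - 7/4*y + 3*z**2 + 8*z - 63/4, LT = y*z.

The S-polynomials (S(f_1,f_2)) all reduce to 0 modulo the current basis, so we have a Gröbner basis.
Inter-reduce: drop elements whose leading term is divisible by another's, tail-reduce, and make monic.
Reduced Gröbner basis: {x + y - 1/7*z + 9/7, y*z - 1/4*y + 3/7*z**2 + 8/7*z - 9/4}.
Label its elements g_1 = x + y - 1/7*z + 9/7, g_2 = y*z - 1/4*y + 3/7*z**2 + 8/7*z - 9/4.

Reduce p = -11*x*z + y*z - 3*y + 47/7*z**2 - 3/7*z - 27 modulo G:
  leading term x*z: subtract (-11*z)·g_1 from -11*x*z + y*z - 3*y + 47/7*z**2 - 3/7*z - 27 → 12*y*z - 3*y + 36/7*z**2 + 96/7*z - 27
  leading term y*z: subtract (12)·g_2 from 12*y*z - 3*y + 36/7*z**2 + 96/7*z - 27 → 0
  normal form = 0.
Since the normal form is 0, p ∈ I.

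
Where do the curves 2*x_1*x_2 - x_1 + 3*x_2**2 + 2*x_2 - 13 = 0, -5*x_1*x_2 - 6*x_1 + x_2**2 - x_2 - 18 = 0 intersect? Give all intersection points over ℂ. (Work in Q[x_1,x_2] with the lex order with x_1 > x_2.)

Compute a lex Gröbner basis by Buchberger's algorithm.
f_1 = 2*x_1*x_2 - x_1 + 3*x_2**2 + 2*x_2 - 13, LT = x_1*x_2.
f_2 = -5*x_1*x_2 - 6*x_1 + x_2**2 - x_2 - 18, LT = x_1*x_2.

S(f_1,f_2): lcm = x_1*x_2. S = -17/10*x_1 + 17/10*x_2**2 + 4/5*x_2 - 101/10.
  leading term x_1: no divisor's leading term divides it; move -17/10*x_1 to the remainder.
  leading term x_2**2: no divisor's leading term divides it; move 17/10*x_2**2 to the remainder.
  leading term x_2: no divisor's leading term divides it; move 4/5*x_2 to the remainder.
  leading term 1: no divisor's leading term divides it; move -101/10 to the remainder.
  remainder -17/10*x_1 + 17/10*x_2**2 + 4/5*x_2 - 101/10 ≠ 0; add h_3 = -17/10*x_1 + 17/10*x_2**2 + 4/5*x_2 - 101/10 to the basis.

S(f_1,h_3): lcm = x_1*x_2. S = -1/2*x_1 + x_2**3 + 67/34*x_2**2 - 84/17*x_2 - 13/2.
  leading term x_1: subtract (5/17)·h_3 from -1/2*x_1 + x_2**3 + 67/34*x_2**2 - 84/17*x_2 - 13/2 → x_2**3 + 25/17*x_2**2 - 88/17*x_2 - 60/17
  leading term x_2**3: no divisor's leading term divides it; move x_2**3 to the remainder.
  leading term x_2**2: no divisor's leading term divides it; move 25/17*x_2**2 to the remainder.
  leading term x_2: no divisor's leading term divides it; move -88/17*x_2 to the remainder.
  leading term 1: no divisor's leading term divides it; move -60/17 to the remainder.
  remainder x_2**3 + 25/17*x_2**2 - 88/17*x_2 - 60/17 ≠ 0; add h_4 = x_2**3 + 25/17*x_2**2 - 88/17*x_2 - 60/17 to the basis.

The other S-polynomials (S(f_2,h_3), S(f_1,h_4), S(f_2,h_4), S(h_3,h_4)) all reduce to 0 modulo the current basis, so we have a Gröbner basis.
Inter-reduce: drop elements whose leading term is divisible by another's, tail-reduce, and make monic.
Reduced Gröbner basis: {x_1 - x_2**2 - 8/17*x_2 + 101/17, x_2**3 + 25/17*x_2**2 - 88/17*x_2 - 60/17}.

The lex basis is triangular: the last element involves only x_2. Solving x_2**3 + 25/17*x_2**2 - 88/17*x_2 - 60/17 = 0 gives x_2 ∈ {2, -59/34 - sqrt(1441)/34, -59/34 + sqrt(1441)/34}; substituting each value into the earlier elements determines the remaining variables.
  x_2 = 2: the earlier basis element becomes x_1 + 1 = 0, giving x_1 = -1 — point (-1, 2).
  x_2 = -59/34 - sqrt(1441)/34: the earlier basis element becomes x_1 - 3*sqrt(1441)/34 + 5/2 = 0, giving x_1 = -5/2 + 3*sqrt(1441)/34 — point (-5/2 + 3*sqrt(1441)/34, -59/34 - sqrt(1441)/34).
  x_2 = -59/34 + sqrt(1441)/34: the earlier basis element becomes x_1 + 5/2 + 3*sqrt(1441)/34 = 0, giving x_1 = -3*sqrt(1441)/34 - 5/2 — point (-3*sqrt(1441)/34 - 5/2, -59/34 + sqrt(1441)/34).
Substituting each solution back into the original system confirms all equations vanish.

{(-1, 2), (-5/2 + 3*sqrt(1441)/34, -59/34 - sqrt(1441)/34), (-3*sqrt(1441)/34 - 5/2, -59/34 + sqrt(1441)/34)}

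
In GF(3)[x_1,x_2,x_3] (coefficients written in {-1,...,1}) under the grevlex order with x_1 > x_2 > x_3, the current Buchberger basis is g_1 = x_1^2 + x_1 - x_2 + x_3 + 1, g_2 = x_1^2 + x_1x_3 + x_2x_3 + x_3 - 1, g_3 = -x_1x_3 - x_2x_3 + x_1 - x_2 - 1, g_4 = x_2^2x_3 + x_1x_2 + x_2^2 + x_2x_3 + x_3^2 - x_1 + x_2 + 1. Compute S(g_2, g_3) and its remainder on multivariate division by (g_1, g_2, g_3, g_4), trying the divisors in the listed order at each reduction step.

S(g_2, g_3) = -x_1x_2x_3 + x_1x_3^2 + x_2x_3^2 + x_1^2 - x_1x_2 + x_3^2 - x_1 - x_3; remainder on division = 0.

lcm(LM(g_2), LM(g_3)) = x_1^2x_3.
S = (lcm/LT(g_2))·g_2 − (lcm/LT(g_3))·g_3 = -x_1x_2x_3 + x_1x_3^2 + x_2x_3^2 + x_1^2 - x_1x_2 + x_3^2 - x_1 - x_3.
Reduce S modulo (g_1, g_2, g_3, g_4) in that order:
  leading term x_1x_2x_3: subtract (x_2)·g_3 from -x_1x_2x_3 + x_1x_3^2 + x_2x_3^2 + x_1^2 - x_1x_2 + x_3^2 - x_1 - x_3 → x_2^2x_3 + x_1x_3^2 + x_2x_3^2 + x_1^2 + x_1x_2 + x_2^2 + x_3^2 - x_1 + x_2 - x_3
  leading term x_2^2x_3: subtract (1)·g_4 from x_2^2x_3 + x_1x_3^2 + x_2x_3^2 + x_1^2 + x_1x_2 + x_2^2 + x_3^2 - x_1 + x_2 - x_3 → x_1x_3^2 + x_2x_3^2 + x_1^2 - x_2x_3 - x_3 - 1
  leading term x_1x_3^2: subtract (-x_3)·g_3 from x_1x_3^2 + x_2x_3^2 + x_1^2 - x_2x_3 - x_3 - 1 → x_1^2 + x_1x_3 + x_2x_3 + x_3 - 1
  leading term x_1^2: subtract (1)·g_1 from x_1^2 + x_1x_3 + x_2x_3 + x_3 - 1 → x_1x_3 + x_2x_3 - x_1 + x_2 + 1
  leading term x_1x_3: subtract (-1)·g_3 from x_1x_3 + x_2x_3 - x_1 + x_2 + 1 → 0
The remainder is 0, so this S-polynomial contributes no new basis element.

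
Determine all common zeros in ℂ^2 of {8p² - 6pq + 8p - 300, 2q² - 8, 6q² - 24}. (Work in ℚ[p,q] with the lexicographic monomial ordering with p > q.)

{(-15/2, -2), (5, -2), (1/4 - sqrt(601)/4, 2), (1/4 + sqrt(601)/4, 2)}

Compute a lex Gröbner basis by Buchberger's algorithm.
f_1 = 8p² - 6pq + 8p - 300, LT = p².
f_2 = 2q² - 8, LT = q².
f_3 = 6q² - 24, LT = q².

S(f_1,f_2): leading monomials are coprime, so the S-polynomial reduces to 0 (Buchberger's first criterion).
S(f_1,f_3): leading monomials are coprime, so the S-polynomial reduces to 0 (Buchberger's first criterion).
S(f_2,f_3): lcm = q². S = 0.
  remainder 0.

Every S-polynomial of the final basis reduces to 0, so we have a Gröbner basis.
Inter-reduce: drop elements whose leading term is divisible by another's, tail-reduce, and make monic.
Reduced Gröbner basis: {p² - ¾pq + p - 75/2, q² - 4}.

From the last basis element, q² - 4 = 0, so q takes values in {-2, 2}. Each choice, substituted upward through the basis, yields the corresponding point(s) of the solution set.
  q = -2: the earlier basis element becomes p² + 5/2p - 75/2 = 0, giving p = -15/2, 5 — points (-15/2, -2), (5, -2).
  q = 2: the earlier basis element becomes p² - ½p - 75/2 = 0, giving p = 1/4 - sqrt(601)/4, 1/4 + sqrt(601)/4 — points (1/4 - sqrt(601)/4, 2), (1/4 + sqrt(601)/4, 2).
Substituting each solution back into the original system confirms all equations vanish.
This is the nonlinear analogue of row-reducing a linear system.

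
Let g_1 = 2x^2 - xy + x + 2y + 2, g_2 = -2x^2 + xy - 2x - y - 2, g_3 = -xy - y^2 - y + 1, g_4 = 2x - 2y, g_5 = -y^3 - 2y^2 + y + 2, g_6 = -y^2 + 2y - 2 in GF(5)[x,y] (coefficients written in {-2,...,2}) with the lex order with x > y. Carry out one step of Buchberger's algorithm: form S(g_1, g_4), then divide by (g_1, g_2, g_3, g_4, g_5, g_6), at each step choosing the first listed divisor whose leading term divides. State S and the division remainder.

S(g_1, g_4) = -2xy - 2x + y + 1; remainder on division = 0.

lcm(LM(g_1), LM(g_4)) = x^2.
S = (lcm/LT(g_1))·g_1 − (lcm/LT(g_4))·g_4 = -2xy - 2x + y + 1.
Reduce S modulo (g_1, g_2, g_3, g_4, g_5, g_6) in that order:
  leading term xy: subtract (2)·g_3 from -2xy - 2x + y + 1 → -2x + 2y^2 - 2y - 1
  leading term x: subtract (-1)·g_4 from -2x + 2y^2 - 2y - 1 → 2y^2 + y - 1
  leading term y^2: subtract (-2)·g_6 from 2y^2 + y - 1 → 0
The remainder is 0, so this S-polynomial contributes no new basis element.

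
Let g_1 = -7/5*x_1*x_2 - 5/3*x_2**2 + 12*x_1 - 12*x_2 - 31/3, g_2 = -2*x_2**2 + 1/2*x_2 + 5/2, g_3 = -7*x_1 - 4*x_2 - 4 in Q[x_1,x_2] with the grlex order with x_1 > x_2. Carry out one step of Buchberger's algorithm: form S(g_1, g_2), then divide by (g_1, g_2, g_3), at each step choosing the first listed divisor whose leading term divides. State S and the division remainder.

S(g_1, g_2) = 25/21*x_2**3 - 233/28*x_1*x_2 + 60/7*x_2**2 + 5/4*x_1 + 155/21*x_2; remainder on division = 514225/4116*x_2 + 514225/4116.

lcm(LM(g_1), LM(g_2)) = x_1*x_2**2.
S = (lcm/LT(g_1))·g_1 − (lcm/LT(g_2))·g_2 = 25/21*x_2**3 - 233/28*x_1*x_2 + 60/7*x_2**2 + 5/4*x_1 + 155/21*x_2.
Reduce S modulo (g_1, g_2, g_3) in that order:
  leading term x_2**3: subtract (-25/42*x_2)·g_2 from 25/21*x_2**3 - 233/28*x_1*x_2 + 60/7*x_2**2 + 5/4*x_1 + 155/21*x_2 → -233/28*x_1*x_2 + 745/84*x_2**2 + 5/4*x_1 + 745/84*x_2
  leading term x_1*x_2: subtract (1165/196)·g_1 from -233/28*x_1*x_2 + 745/84*x_2**2 + 5/4*x_1 + 745/84*x_2 → 920/49*x_2**2 - 13735/196*x_1 + 47155/588*x_2 + 36115/588
  leading term x_2**2: subtract (-460/49)·g_2 from 920/49*x_2**2 - 13735/196*x_1 + 47155/588*x_2 + 36115/588 → -13735/196*x_1 + 49915/588*x_2 + 49915/588
  leading term x_1: subtract (13735/1372)·g_3 from -13735/196*x_1 + 49915/588*x_2 + 49915/588 → 514225/4116*x_2 + 514225/4116
  leading term x_2: no divisor's leading term divides it; move 514225/4116*x_2 to the remainder.
  leading term 1: no divisor's leading term divides it; move 514225/4116 to the remainder.
The remainder 514225/4116*x_2 + 514225/4116 is nonzero, so it would be added as the next basis element.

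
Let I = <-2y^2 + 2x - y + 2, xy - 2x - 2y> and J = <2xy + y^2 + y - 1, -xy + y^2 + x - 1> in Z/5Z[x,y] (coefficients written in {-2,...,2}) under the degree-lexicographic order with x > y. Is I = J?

For a fixed monomial order, each ideal has a unique reduced Gröbner basis; comparing bases decides equality.
Buchberger on the first generating set:
f_1 = -2y^2 + 2x - y + 2, LT = y^2.
f_2 = xy - 2x - 2y, LT = xy.

S(f_1,f_2): lcm = xy^2. S = -x^2 + 2y^2 - x.
  leading term x^2: no divisor's leading term divides it; move -x^2 to the remainder.
  leading term y^2: subtract (-1)·f_1 from 2y^2 - x → x - y + 2
  leading term x: no divisor's leading term divides it; move x to the remainder.
  leading term y: no divisor's leading term divides it; move -y to the remainder.
  leading term 1: no divisor's leading term divides it; move 2 to the remainder.
  remainder -x^2 + x - y + 2 ≠ 0; add g_3 = -x^2 + x - y + 2 to the basis.

S(f_1,g_3): leading monomials are coprime, so the S-polynomial reduces to 0 (Buchberger's first criterion).
S(f_2,g_3): lcm = x^2y. S = -2x^2 - xy - y^2 + 2y.
  leading term x^2: subtract (2)·g_3 from -2x^2 - xy - y^2 + 2y → -xy - y^2 - 2x - y + 1
  leading term xy: subtract (-1)·f_2 from -xy - y^2 - 2x - y + 1 → -y^2 + x + 2y + 1
  leading term y^2: subtract (-2)·f_1 from -y^2 + x + 2y + 1 → 0
  remainder 0.

Every S-polynomial of the final basis reduces to 0, so we have a Gröbner basis.
Inter-reduce: drop elements whose leading term is divisible by another's, tail-reduce, and make monic.
Reduced Gröbner basis: {x^2 - x + y - 2, xy - 2x - 2y, y^2 - x - 2y - 1}.

Buchberger on the second generating set:
h_1 = 2xy + y^2 + y - 1, LT = xy.
h_2 = -xy + y^2 + x - 1, LT = xy.

S(h_1,h_2): lcm = xy. S = -y^2 + x - 2y + 1.
  leading term y^2: no divisor's leading term divides it; move -y^2 to the remainder.
  leading term x: no divisor's leading term divides it; move x to the remainder.
  leading term y: no divisor's leading term divides it; move -2y to the remainder.
  leading term 1: no divisor's leading term divides it; move 1 to the remainder.
  remainder -y^2 + x - 2y + 1 ≠ 0; add k_3 = -y^2 + x - 2y + 1 to the basis.

S(h_1,k_3): lcm = xy^2. S = -2y^3 + x^2 - 2xy - 2y^2 + x + 2y.
  leading term y^3: subtract (2y)·k_3 from -2y^3 + x^2 - 2xy - 2y^2 + x + 2y → x^2 + xy + 2y^2 + x
  leading term x^2: no divisor's leading term divides it; move x^2 to the remainder.
  leading term xy: subtract (-2)·h_1 from xy + 2y^2 + x → -y^2 + x + 2y - 2
  leading term y^2: subtract (1)·k_3 from -y^2 + x + 2y - 2 → -y + 2
  leading term y: no divisor's leading term divides it; move -y to the remainder.
  leading term 1: no divisor's leading term divides it; move 2 to the remainder.
  remainder x^2 - y + 2 ≠ 0; add k_4 = x^2 - y + 2 to the basis.

S(h_2,k_3): lcm = xy^2. S = -y^3 + x^2 + 2xy + x + y.
  leading term y^3: subtract (y)·k_3 from -y^3 + x^2 + 2xy + x + y → x^2 + xy + 2y^2 + x
  leading term x^2: subtract (1)·k_4 from x^2 + xy + 2y^2 + x → xy + 2y^2 + x + y - 2
  leading term xy: subtract (-2)·h_1 from xy + 2y^2 + x + y - 2 → -y^2 + x - 2y + 1
  leading term y^2: subtract (1)·k_3 from -y^2 + x - 2y + 1 → 0
  remainder 0.

S(h_1,k_4): lcm = x^2y. S = -2xy^2 - 2xy + y^2 + 2x - 2y.
  leading term xy^2: subtract (-y)·h_1 from -2xy^2 - 2xy + y^2 + 2x - 2y → y^3 - 2xy + 2y^2 + 2x + 2y
  leading term y^3: subtract (-y)·k_3 from y^3 - 2xy + 2y^2 + 2x + 2y → -xy + 2x - 2y
  leading term xy: subtract (2)·h_1 from -xy + 2x - 2y → -2y^2 + 2x + y + 2
  leading term y^2: subtract (2)·k_3 from -2y^2 + 2x + y + 2 → 0
  remainder 0.

S(h_2,k_4): lcm = x^2y. S = -xy^2 - x^2 + y^2 + x - 2y.
  leading term xy^2: subtract (2y)·h_1 from -xy^2 - x^2 + y^2 + x - 2y → -2y^3 - x^2 - y^2 + x
  leading term y^3: subtract (2y)·k_3 from -2y^3 - x^2 - y^2 + x → -x^2 - 2xy - 2y^2 + x - 2y
  leading term x^2: subtract (-1)·k_4 from -x^2 - 2xy - 2y^2 + x - 2y → -2xy - 2y^2 + x + 2y + 2
  leading term xy: subtract (-1)·h_1 from -2xy - 2y^2 + x + 2y + 2 → -y^2 + x - 2y + 1
  leading term y^2: subtract (1)·k_3 from -y^2 + x - 2y + 1 → 0
  remainder 0.

S(k_3,k_4): leading monomials are coprime, so the S-polynomial reduces to 0 (Buchberger's first criterion).
Every S-polynomial of the final basis reduces to 0, so we have a Gröbner basis.
Inter-reduce: drop elements whose leading term is divisible by another's, tail-reduce, and make monic.
Reduced Gröbner basis: {x^2 - y + 2, xy - 2x + 2y, y^2 - x + 2y - 1}.

Since the reduced bases disagree, the two ideals are not the same.
The choice of monomial ordering does not affect the verdict — as long as both bases are computed under the same ordering, their equality decides ideal equality.

No, the ideals differ.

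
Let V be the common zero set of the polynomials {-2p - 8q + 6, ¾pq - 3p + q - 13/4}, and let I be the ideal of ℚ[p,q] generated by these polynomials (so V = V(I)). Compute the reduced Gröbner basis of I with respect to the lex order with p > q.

G = {p + 4q - 3, q² - 61/12q + 49/12}

This is the nonlinear analogue of row-reducing a linear system.

f_1 = -2p - 8q + 6, LT = p.
f_2 = ¾pq - 3p + q - 13/4, LT = pq.

S(f_1,f_2): lcm = pq. S = 4p + 4q² - 13/3q + 13/3.
  reduce S modulo (f_1, f_2):
  remainder 4q² - 61/3q + 49/3 ≠ 0; add g_3 = 4q² - 61/3q + 49/3 to the basis.

The other S-polynomials (S(f_1,g_3), S(f_2,g_3)) all reduce to 0 modulo the current basis, so we have a Gröbner basis.
Inter-reduce: drop elements whose leading term is divisible by another's, tail-reduce, and make monic.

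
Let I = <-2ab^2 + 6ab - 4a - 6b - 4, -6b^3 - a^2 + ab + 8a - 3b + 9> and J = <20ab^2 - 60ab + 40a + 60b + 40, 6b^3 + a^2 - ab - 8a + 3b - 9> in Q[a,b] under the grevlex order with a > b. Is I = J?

For a fixed monomial order, each ideal has a unique reduced Gröbner basis; comparing bases decides equality.
Buchberger on the first generating set:
f_1 = -2ab^2 + 6ab - 4a - 6b - 4, LT = ab^2.
f_2 = -6b^3 - a^2 + ab + 8a - 3b + 9, LT = b^3.

S(f_1,f_2): lcm = ab^3. S = -1/6a^3 + 1/6a^2b - 3ab^2 + 4/3a^2 + 3/2ab + 3b^2 + 3/2a + 2b.
  leading term a^3: no divisor's leading term divides it; move -1/6a^3 to the remainder.
  leading term a^2b: no divisor's leading term divides it; move 1/6a^2b to the remainder.
  leading term ab^2: subtract (3/2)·f_1 from -3ab^2 + 4/3a^2 + 3/2ab + 3b^2 + 3/2a + 2b → 4/3a^2 - 15/2ab + 3b^2 + 15/2a + 11b + 6
  leading term a^2: no divisor's leading term divides it; move 4/3a^2 to the remainder.
  leading term ab: no divisor's leading term divides it; move -15/2ab to the remainder.
  leading term b^2: no divisor's leading term divides it; move 3b^2 to the remainder.
  leading term a: no divisor's leading term divides it; move 15/2a to the remainder.
  leading term b: no divisor's leading term divides it; move 11b to the remainder.
  leading term 1: no divisor's leading term divides it; move 6 to the remainder.
  remainder -1/6a^3 + 1/6a^2b + 4/3a^2 - 15/2ab + 3b^2 + 15/2a + 11b + 6 ≠ 0; add g_3 = -1/6a^3 + 1/6a^2b + 4/3a^2 - 15/2ab + 3b^2 + 15/2a + 11b + 6 to the basis.

The other S-polynomials (S(f_1,g_3), S(f_2,g_3)) all reduce to 0 modulo the current basis, so we have a Gröbner basis.
Inter-reduce: drop elements whose leading term is divisible by another's, tail-reduce, and make monic.
Reduced Gröbner basis: {a^3 - a^2b - 8a^2 + 45ab - 18b^2 - 45a - 66b - 36, ab^2 - 3ab + 2a + 3b + 2, b^3 + 1/6a^2 - 1/6ab - 4/3a + 1/2b - 3/2}.

Buchberger on the second generating set:
h_1 = 20ab^2 - 60ab + 40a + 60b + 40, LT = ab^2.
h_2 = 6b^3 + a^2 - ab - 8a + 3b - 9, LT = b^3.

S(h_1,h_2): lcm = ab^3. S = -1/6a^3 + 1/6a^2b - 3ab^2 + 4/3a^2 + 3/2ab + 3b^2 + 3/2a + 2b.
  leading term a^3: no divisor's leading term divides it; move -1/6a^3 to the remainder.
  leading term a^2b: no divisor's leading term divides it; move 1/6a^2b to the remainder.
  leading term ab^2: subtract (-3/20)·h_1 from -3ab^2 + 4/3a^2 + 3/2ab + 3b^2 + 3/2a + 2b → 4/3a^2 - 15/2ab + 3b^2 + 15/2a + 11b + 6
  leading term a^2: no divisor's leading term divides it; move 4/3a^2 to the remainder.
  leading term ab: no divisor's leading term divides it; move -15/2ab to the remainder.
  leading term b^2: no divisor's leading term divides it; move 3b^2 to the remainder.
  leading term a: no divisor's leading term divides it; move 15/2a to the remainder.
  leading term b: no divisor's leading term divides it; move 11b to the remainder.
  leading term 1: no divisor's leading term divides it; move 6 to the remainder.
  remainder -1/6a^3 + 1/6a^2b + 4/3a^2 - 15/2ab + 3b^2 + 15/2a + 11b + 6 ≠ 0; add k_3 = -1/6a^3 + 1/6a^2b + 4/3a^2 - 15/2ab + 3b^2 + 15/2a + 11b + 6 to the basis.

The other S-polynomials (S(h_1,k_3), S(h_2,k_3)) all reduce to 0 modulo the current basis, so we have a Gröbner basis.
Inter-reduce: drop elements whose leading term is divisible by another's, tail-reduce, and make monic.
Reduced Gröbner basis: {a^3 - a^2b - 8a^2 + 45ab - 18b^2 - 45a - 66b - 36, ab^2 - 3ab + 2a + 3b + 2, b^3 + 1/6a^2 - 1/6ab - 4/3a + 1/2b - 3/2}.

The two bases agree; hence the ideals are identical.

Yes, the ideals are equal.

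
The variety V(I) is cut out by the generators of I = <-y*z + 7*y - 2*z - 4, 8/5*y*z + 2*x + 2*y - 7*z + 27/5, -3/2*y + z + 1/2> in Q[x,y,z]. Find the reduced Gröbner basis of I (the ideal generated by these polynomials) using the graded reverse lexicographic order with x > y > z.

f_1 = -y*z + 7*y - 2*z - 4, LT = y*z.
f_2 = 8/5*y*z + 2*x + 2*y - 7*z + 27/5, LT = y*z.
f_3 = -3/2*y + z + 1/2, LT = y.

S(f_1,f_2): lcm = y*z. S = -5/4*x - 33/4*y + 51/8*z + 5/8.
  leading term x: no divisor's leading term divides it; move -5/4*x to the remainder.
  leading term y: subtract (11/2)·f_3 from -33/4*y + 51/8*z + 5/8 → 7/8*z - 17/8
  leading term z: no divisor's leading term divides it; move 7/8*z to the remainder.
  leading term 1: no divisor's leading term divides it; move -17/8 to the remainder.
  remainder -5/4*x + 7/8*z - 17/8 ≠ 0; add g_4 = -5/4*x + 7/8*z - 17/8 to the basis.

S(f_1,f_3): lcm = y*z. S = 2/3*z**2 - 7*y + 7/3*z + 4.
  leading term z**2: no divisor's leading term divides it; move 2/3*z**2 to the remainder.
  leading term y: subtract (14/3)·f_3 from -7*y + 7/3*z + 4 → -7/3*z + 5/3
  leading term z: no divisor's leading term divides it; move -7/3*z to the remainder.
  leading term 1: no divisor's leading term divides it; move 5/3 to the remainder.
  remainder 2/3*z**2 - 7/3*z + 5/3 ≠ 0; add g_5 = 2/3*z**2 - 7/3*z + 5/3 to the basis.

S(f_2,f_3): lcm = y*z. S = 2/3*z**2 + 5/4*x + 5/4*y - 97/24*z + 27/8.
  leading term z**2: subtract (1)·g_5 from 2/3*z**2 + 5/4*x + 5/4*y - 97/24*z + 27/8 → 5/4*x + 5/4*y - 41/24*z + 41/24
  leading term x: subtract (-1)·g_4 from 5/4*x + 5/4*y - 41/24*z + 41/24 → 5/4*y - 5/6*z - 5/12
  leading term y: subtract (-5/6)·f_3 from 5/4*y - 5/6*z - 5/12 → 0
  remainder 0.

S(f_1,g_4): leading monomials are coprime, so the S-polynomial reduces to 0 (Buchberger's first criterion).
S(f_2,g_4): leading monomials are coprime, so the S-polynomial reduces to 0 (Buchberger's first criterion).
S(f_3,g_4): leading monomials are coprime, so the S-polynomial reduces to 0 (Buchberger's first criterion).
S(f_1,g_5): lcm = y*z**2. S = -7/2*y*z + 2*z**2 - 5/2*y + 4*z.
  leading term y*z: subtract (7/2)·f_1 from -7/2*y*z + 2*z**2 - 5/2*y + 4*z → 2*z**2 - 27*y + 11*z + 14
  leading term z**2: subtract (3)·g_5 from 2*z**2 - 27*y + 11*z + 14 → -27*y + 18*z + 9
  leading term y: subtract (18)·f_3 from -27*y + 18*z + 9 → 0
  remainder 0.

S(f_2,g_5): lcm = y*z**2. S = 5/4*x*z + 19/4*y*z - 35/8*z**2 - 5/2*y + 27/8*z.
  leading term x*z: subtract (-z)·g_4 from 5/4*x*z + 19/4*y*z - 35/8*z**2 - 5/2*y + 27/8*z → 19/4*y*z - 7/2*z**2 - 5/2*y + 5/4*z
  leading term y*z: subtract (-19/4)·f_1 from 19/4*y*z - 7/2*z**2 - 5/2*y + 5/4*z → -7/2*z**2 + 123/4*y - 33/4*z - 19
  leading term z**2: subtract (-21/4)·g_5 from -7/2*z**2 + 123/4*y - 33/4*z - 19 → 123/4*y - 41/2*z - 41/4
  leading term y: subtract (-41/2)·f_3 from 123/4*y - 41/2*z - 41/4 → 0
  remainder 0.

S(f_3,g_5): leading monomials are coprime, so the S-polynomial reduces to 0 (Buchberger's first criterion).
S(g_4,g_5): leading monomials are coprime, so the S-polynomial reduces to 0 (Buchberger's first criterion).
Every S-polynomial of the final basis reduces to 0, so we have a Gröbner basis.
Inter-reduce: drop elements whose leading term is divisible by another's, tail-reduce, and make monic.

G = {z**2 - 7/2*z + 5/2, x - 7/10*z + 17/10, y - 2/3*z - 1/3}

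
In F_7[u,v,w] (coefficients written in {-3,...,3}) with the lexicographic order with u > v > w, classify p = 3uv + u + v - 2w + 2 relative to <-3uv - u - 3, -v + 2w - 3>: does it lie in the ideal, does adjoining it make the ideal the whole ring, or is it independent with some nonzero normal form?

First compute the reduced Gröbner basis of I by Buchberger's algorithm.
f_1 = -3uv - u - 3, LT = uv.
f_2 = -v + 2w - 3, LT = v.

S(f_1,f_2): lcm = uv. S = 2uw + 2u + 1.
  leading term uw: no divisor's leading term divides it; move 2uw to the remainder.
  leading term u: no divisor's leading term divides it; move 2u to the remainder.
  leading term 1: no divisor's leading term divides it; move 1 to the remainder.
  remainder 2uw + 2u + 1 ≠ 0; add h_3 = 2uw + 2u + 1 to the basis.

The other S-polynomials (S(f_1,h_3), S(f_2,h_3)) all reduce to 0 modulo the current basis, so we have a Gröbner basis.
Inter-reduce: drop elements whose leading term is divisible by another's, tail-reduce, and make monic.
Reduced Gröbner basis: {uw + u - 3, v - 2w + 3}.
Label its elements g_1 = uw + u - 3, g_2 = v - 2w + 3.

Reduce p = 3uv + u + v - 2w + 2 modulo G:
  leading term uv: subtract (3u)·g_2 from 3uv + u + v - 2w + 2 → -uw - u + v - 2w + 2
  leading term uw: subtract (-1)·g_1 from -uw - u + v - 2w + 2 → v - 2w - 1
  leading term v: subtract (1)·g_2 from v - 2w - 1 → 3
  leading term 1: no divisor's leading term divides it; move 3 to the remainder.
  normal form = 3.
The normal form is nonzero, so p ∉ I. Since p minus its normal form lies in I, I + (p) = I + (r) where r = 3; decide whether this ideal is the whole ring.
Here r = 3 is a nonzero constant, hence a unit: 1 ∈ I + (p), the Gröbner basis of I + (p) is {1}, and the enlarged system has no common solution — adjoining p is inconsistent.

Adjoining 3uv + u + v - 2w + 2 makes the ideal the whole ring: the system is inconsistent.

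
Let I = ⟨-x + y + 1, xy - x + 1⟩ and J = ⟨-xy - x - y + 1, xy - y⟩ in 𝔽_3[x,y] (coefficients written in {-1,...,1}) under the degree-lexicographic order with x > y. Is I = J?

Two ideals are equal iff their reduced Gröbner bases coincide (the reduced basis is unique for a fixed ordering).
Buchberger on the first generating set:
f_1 = -x + y + 1, LT = x.
f_2 = xy - x + 1, LT = xy.

S(f_1,f_2): lcm = xy. S = -y² + x - y - 1.
  leading term y²: no divisor's leading term divides it; move -y² to the remainder.
  leading term x: subtract (-1)·f_1 from x - y - 1 → 0
  remainder -y² ≠ 0; add g_3 = -y² to the basis.

The other S-polynomials (S(f_1,g_3), S(f_2,g_3)) all reduce to 0 modulo the current basis, so we have a Gröbner basis.
Inter-reduce: drop elements whose leading term is divisible by another's, tail-reduce, and make monic.
Reduced Gröbner basis: {y², x - y - 1}.

Buchberger on the second generating set:
h_1 = -xy - x - y + 1, LT = xy.
h_2 = xy - y, LT = xy.

S(h_1,h_2): lcm = xy. S = x - y - 1.
  leading term x: no divisor's leading term divides it; move x to the remainder.
  leading term y: no divisor's leading term divides it; move -y to the remainder.
  leading term 1: no divisor's leading term divides it; move -1 to the remainder.
  remainder x - y - 1 ≠ 0; add k_3 = x - y - 1 to the basis.

S(h_1,k_3): lcm = xy. S = y² + x - y - 1.
  leading term y²: no divisor's leading term divides it; move y² to the remainder.
  leading term x: subtract (1)·k_3 from x - y - 1 → 0
  remainder y² ≠ 0; add k_4 = y² to the basis.

The other S-polynomials (S(h_2,k_3), S(h_1,k_4), S(h_2,k_4), S(k_3,k_4)) all reduce to 0 modulo the current basis, so we have a Gröbner basis.
Inter-reduce: drop elements whose leading term is divisible by another's, tail-reduce, and make monic.
Reduced Gröbner basis: {y², x - y - 1}.

The two bases agree; hence the ideals are identical.

Yes, the ideals are equal.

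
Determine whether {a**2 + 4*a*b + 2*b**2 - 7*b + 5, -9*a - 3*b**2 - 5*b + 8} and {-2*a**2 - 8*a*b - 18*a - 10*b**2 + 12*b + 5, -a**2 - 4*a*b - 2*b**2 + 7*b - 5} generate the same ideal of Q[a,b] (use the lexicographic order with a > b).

No, the ideals differ.

For a fixed monomial order, each ideal has a unique reduced Gröbner basis; comparing bases decides equality.
Buchberger on the first generating set:
f_1 = a**2 + 4*a*b + 2*b**2 - 7*b + 5, LT = a**2.
f_2 = -9*a - 3*b**2 - 5*b + 8, LT = a.

S(f_1,f_2): lcm = a**2. S = -1/3*a*b**2 + 31/9*a*b + 8/9*a + 2*b**2 - 7*b + 5.
  leading term a*b**2: subtract (1/27*b**2)·f_2 from -1/3*a*b**2 + 31/9*a*b + 8/9*a + 2*b**2 - 7*b + 5 → 31/9*a*b + 8/9*a + 1/9*b**4 + 5/27*b**3 + 46/27*b**2 - 7*b + 5
  leading term a*b: subtract (-31/81*b)·f_2 from 31/9*a*b + 8/9*a + 1/9*b**4 + 5/27*b**3 + 46/27*b**2 - 7*b + 5 → 8/9*a + 1/9*b**4 - 26/27*b**3 - 17/81*b**2 - 319/81*b + 5
  leading term a: subtract (-8/81)·f_2 from 8/9*a + 1/9*b**4 - 26/27*b**3 - 17/81*b**2 - 319/81*b + 5 → 1/9*b**4 - 26/27*b**3 - 41/81*b**2 - 359/81*b + 469/81
  leading term b**4: no divisor's leading term divides it; move 1/9*b**4 to the remainder.
  leading term b**3: no divisor's leading term divides it; move -26/27*b**3 to the remainder.
  leading term b**2: no divisor's leading term divides it; move -41/81*b**2 to the remainder.
  leading term b: no divisor's leading term divides it; move -359/81*b to the remainder.
  leading term 1: no divisor's leading term divides it; move 469/81 to the remainder.
  remainder 1/9*b**4 - 26/27*b**3 - 41/81*b**2 - 359/81*b + 469/81 ≠ 0; add g_3 = 1/9*b**4 - 26/27*b**3 - 41/81*b**2 - 359/81*b + 469/81 to the basis.

The other S-polynomials (S(f_1,g_3), S(f_2,g_3)) all reduce to 0 modulo the current basis, so we have a Gröbner basis.
Inter-reduce: drop elements whose leading term is divisible by another's, tail-reduce, and make monic.
Reduced Gröbner basis: {a + 1/3*b**2 + 5/9*b - 8/9, b**4 - 26/3*b**3 - 41/9*b**2 - 359/9*b + 469/9}.

Buchberger on the second generating set:
h_1 = -2*a**2 - 8*a*b - 18*a - 10*b**2 + 12*b + 5, LT = a**2.
h_2 = -a**2 - 4*a*b - 2*b**2 + 7*b - 5, LT = a**2.

S(h_1,h_2): lcm = a**2. S = 9*a + 3*b**2 + b - 15/2.
  leading term a: no divisor's leading term divides it; move 9*a to the remainder.
  leading term b**2: no divisor's leading term divides it; move 3*b**2 to the remainder.
  leading term b: no divisor's leading term divides it; move b to the remainder.
  leading term 1: no divisor's leading term divides it; move -15/2 to the remainder.
  remainder 9*a + 3*b**2 + b - 15/2 ≠ 0; add k_3 = 9*a + 3*b**2 + b - 15/2 to the basis.

S(h_1,k_3): lcm = a**2. S = -1/3*a*b**2 + 35/9*a*b + 59/6*a + 5*b**2 - 6*b - 5/2.
  leading term a*b**2: subtract (-1/27*b**2)·k_3 from -1/3*a*b**2 + 35/9*a*b + 59/6*a + 5*b**2 - 6*b - 5/2 → 35/9*a*b + 59/6*a + 1/9*b**4 + 1/27*b**3 + 85/18*b**2 - 6*b - 5/2
  leading term a*b: subtract (35/81*b)·k_3 from 35/9*a*b + 59/6*a + 1/9*b**4 + 1/27*b**3 + 85/18*b**2 - 6*b - 5/2 → 59/6*a + 1/9*b**4 - 34/27*b**3 + 695/162*b**2 - 149/54*b - 5/2
  leading term a: subtract (59/54)·k_3 from 59/6*a + 1/9*b**4 - 34/27*b**3 + 695/162*b**2 - 149/54*b - 5/2 → 1/9*b**4 - 34/27*b**3 + 82/81*b**2 - 104/27*b + 205/36
  leading term b**4: no divisor's leading term divides it; move 1/9*b**4 to the remainder.
  leading term b**3: no divisor's leading term divides it; move -34/27*b**3 to the remainder.
  leading term b**2: no divisor's leading term divides it; move 82/81*b**2 to the remainder.
  leading term b: no divisor's leading term divides it; move -104/27*b to the remainder.
  leading term 1: no divisor's leading term divides it; move 205/36 to the remainder.
  remainder 1/9*b**4 - 34/27*b**3 + 82/81*b**2 - 104/27*b + 205/36 ≠ 0; add k_4 = 1/9*b**4 - 34/27*b**3 + 82/81*b**2 - 104/27*b + 205/36 to the basis.

The other S-polynomials (S(h_2,k_3), S(h_1,k_4), S(h_2,k_4), S(k_3,k_4)) all reduce to 0 modulo the current basis, so we have a Gröbner basis.
Inter-reduce: drop elements whose leading term is divisible by another's, tail-reduce, and make monic.
Reduced Gröbner basis: {a + 1/3*b**2 + 1/9*b - 5/6, b**4 - 34/3*b**3 + 82/9*b**2 - 104/3*b + 205/4}.

The bases are distinct; the ideals are different.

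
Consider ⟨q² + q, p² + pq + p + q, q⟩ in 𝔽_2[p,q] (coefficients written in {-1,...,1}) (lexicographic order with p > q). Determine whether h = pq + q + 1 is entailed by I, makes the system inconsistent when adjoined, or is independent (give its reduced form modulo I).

First compute the reduced Gröbner basis of I by Buchberger's algorithm.
f_1 = q² + q, LT = q².
f_2 = p² + pq + p + q, LT = p².
f_3 = q, LT = q.

The S-polynomials (S(f_1,f_2), S(f_1,f_3), S(f_2,f_3)) all reduce to 0 modulo the current basis, so we have a Gröbner basis.
Inter-reduce: drop elements whose leading term is divisible by another's, tail-reduce, and make monic.
Reduced Gröbner basis: {p² + p, q}.
Label its elements g_1 = p² + p, g_2 = q.

Reduce h = pq + q + 1 modulo G:
  leading term pq: subtract (p)·g_2 from pq + q + 1 → q + 1
  leading term q: subtract (1)·g_2 from q + 1 → 1
  leading term 1: no divisor's leading term divides it; move 1 to the remainder.
  normal form = 1.
The normal form is nonzero, so h ∉ I. Since h minus its normal form lies in I, I + (h) = I + (r) where r = 1; decide whether this ideal is the whole ring.
Here r = 1 is a nonzero constant, hence a unit: 1 ∈ I + (h), the Gröbner basis of I + (h) is {1}, and the enlarged system has no common solution — adjoining h is inconsistent.

Adjoining pq + q + 1 makes the ideal the whole ring: the system is inconsistent.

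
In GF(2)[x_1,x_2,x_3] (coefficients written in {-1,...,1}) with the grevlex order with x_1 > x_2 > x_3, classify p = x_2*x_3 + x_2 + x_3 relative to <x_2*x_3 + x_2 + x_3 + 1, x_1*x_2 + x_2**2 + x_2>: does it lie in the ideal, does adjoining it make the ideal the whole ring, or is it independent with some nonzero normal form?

First compute the reduced Gröbner basis of I by Buchberger's algorithm.
f_1 = x_2*x_3 + x_2 + x_3 + 1, LT = x_2*x_3.
f_2 = x_1*x_2 + x_2**2 + x_2, LT = x_1*x_2.

S(f_1,f_2): lcm = x_1*x_2*x_3. S = x_2**2*x_3 + x_1*x_2 + x_1*x_3 + x_2*x_3 + x_1.
  reduce S modulo (f_1, f_2):
  remainder x_1*x_3 + x_1 ≠ 0; add h_3 = x_1*x_3 + x_1 to the basis.

The other S-polynomials (S(f_1,h_3), S(f_2,h_3)) all reduce to 0 modulo the current basis, so we have a Gröbner basis.
Inter-reduce: drop elements whose leading term is divisible by another's, tail-reduce, and make monic.
Reduced Gröbner basis: {x_1*x_2 + x_2**2 + x_2, x_1*x_3 + x_1, x_2*x_3 + x_2 + x_3 + 1}.
Label its elements g_1 = x_1*x_2 + x_2**2 + x_2, g_2 = x_1*x_3 + x_1, g_3 = x_2*x_3 + x_2 + x_3 + 1.

Reduce p = x_2*x_3 + x_2 + x_3 modulo G:
  leading term x_2*x_3: subtract (1)·g_3 from x_2*x_3 + x_2 + x_3 → 1
  leading term 1: no divisor's leading term divides it; move 1 to the remainder.
  normal form = 1.
The normal form is nonzero, so p ∉ I. Since p minus its normal form lies in I, I + (p) = I + (r) where r = 1; decide whether this ideal is the whole ring.
Here r = 1 is a nonzero constant, hence a unit: 1 ∈ I + (p), the Gröbner basis of I + (p) is {1}, and the enlarged system has no common solution — adjoining p is inconsistent.

Adjoining x_2*x_3 + x_2 + x_3 makes the ideal the whole ring: the system is inconsistent.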